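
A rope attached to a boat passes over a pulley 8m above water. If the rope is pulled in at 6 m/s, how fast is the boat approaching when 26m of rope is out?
26√17/17 ≈ 6.306 m/s

rope² = x² + 8²
x = √(26² - 8²) = 6√17
dx/dt = (rope/x) · d(rope)/dt = (26/(6√17)) · (-6) = -26√17/17 m/s
The boat approaches at 26√17/17 ≈ 6.306 m/s.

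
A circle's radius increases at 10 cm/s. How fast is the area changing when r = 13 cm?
260π cm²/s

A = πr²
dA/dt = 2πr · dr/dt = 2π(13)(10) = 260π cm²/s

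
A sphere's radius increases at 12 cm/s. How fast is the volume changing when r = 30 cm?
43200π cm³/s

V = (4/3)πr³
dV/dt = dV/dr · dr/dt = 4πr² · 12
At r = 30: dV/dt = 43200π cm³/s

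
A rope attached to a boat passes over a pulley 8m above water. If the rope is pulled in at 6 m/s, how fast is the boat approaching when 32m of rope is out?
8√15/5 ≈ 6.197 m/s

rope² = x² + 8²
x = √(32² - 8²) = 8√15
dx/dt = (rope/x) · d(rope)/dt = (32/(8√15)) · (-6) = -8√15/5 m/s
The boat approaches at 8√15/5 ≈ 6.197 m/s.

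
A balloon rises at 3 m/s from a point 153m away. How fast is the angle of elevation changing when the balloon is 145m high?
0.01033 rad/s

tan(θ) = y/153
sec²(θ) · dθ/dt = (1/153) · dy/dt
dθ/dt = cos²(θ)/153 · 3 = 153/(153² + 145²) · 3
dθ/dt = 0.01033 rad/s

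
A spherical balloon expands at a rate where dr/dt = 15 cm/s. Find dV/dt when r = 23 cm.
31740π cm³/s

V = (4/3)πr³
dV/dt = dV/dr · dr/dt = 4πr² · 15
At r = 23: dV/dt = 31740π cm³/s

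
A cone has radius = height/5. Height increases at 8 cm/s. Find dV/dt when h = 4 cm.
128π/25 cm³/s

V = (1/3)π(h/5)²h = πh³/75
dV/dt = πh²/25 · 8
At h = 4: dV/dt = 128π/25 cm³/s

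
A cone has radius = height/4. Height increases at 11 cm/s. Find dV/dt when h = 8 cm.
44π cm³/s

V = (1/3)π(h/4)²h = πh³/48
dV/dt = πh²/16 · 11
At h = 8: dV/dt = 44π cm³/s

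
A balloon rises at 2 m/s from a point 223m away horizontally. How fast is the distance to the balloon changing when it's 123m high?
123√64858/32429 ≈ 0.9659 m/s

z² = 223² + y²
z = √(223² + 123²) = √64858
dz/dt = y/z · dy/dt = 123/√64858 · 2 = 123√64858/32429 ≈ 0.9659 m/s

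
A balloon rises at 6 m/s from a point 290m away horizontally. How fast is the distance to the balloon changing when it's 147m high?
882√105709/105709 ≈ 2.713 m/s

z² = 290² + y²
z = √(290² + 147²) = √105709
dz/dt = y/z · dy/dt = 147/√105709 · 6 = 882√105709/105709 ≈ 2.713 m/s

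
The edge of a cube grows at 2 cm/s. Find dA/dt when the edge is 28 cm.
672 cm²/s

A = 6s²
dA/dt = 12s · ds/dt = 12·28·2 = 672 cm²/s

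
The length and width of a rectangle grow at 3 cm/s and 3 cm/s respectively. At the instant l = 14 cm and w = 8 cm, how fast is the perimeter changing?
12 cm/s

P = 2(l + w)
dP/dt = 2(dl/dt + dw/dt) = 2(3 + 3) = 12 cm/s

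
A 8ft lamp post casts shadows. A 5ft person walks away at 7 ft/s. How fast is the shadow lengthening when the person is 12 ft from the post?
35/3 ft/s

By similar triangles: 8/(x+s) = 5/s
Solving: s = 5x/3
ds/dt = 5/3 · dx/dt = 5/3 · 7 = 35/3 ft/s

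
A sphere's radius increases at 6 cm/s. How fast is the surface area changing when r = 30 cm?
1440π cm²/s

S = 4πr²
dS/dt = dS/dr · dr/dt = 8πr · 6
At r = 30: dS/dt = 1440π cm²/s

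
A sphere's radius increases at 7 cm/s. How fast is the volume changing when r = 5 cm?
700π cm³/s

V = (4/3)πr³
dV/dt = dV/dr · dr/dt = 4πr² · 7
At r = 5: dV/dt = 700π cm³/s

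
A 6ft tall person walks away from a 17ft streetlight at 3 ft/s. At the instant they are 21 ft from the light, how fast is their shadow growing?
18/11 ft/s

By similar triangles: 17/(x+s) = 6/s
Solving: s = 6x/11
ds/dt = 6/11 · dx/dt = 6/11 · 3 = 18/11 ft/s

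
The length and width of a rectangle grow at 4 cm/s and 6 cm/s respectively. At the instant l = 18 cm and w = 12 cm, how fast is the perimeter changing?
20 cm/s

P = 2(l + w)
dP/dt = 2(dl/dt + dw/dt) = 2(4 + 6) = 20 cm/s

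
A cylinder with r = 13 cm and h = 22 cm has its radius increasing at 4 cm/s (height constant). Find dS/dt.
384π cm²/s

S = 2πrh + 2πr² (lateral + bases)
dS/dt = (2πh + 4πr)·dr/dt = (2π·22 + 4π·13)·4
= 384π cm²/s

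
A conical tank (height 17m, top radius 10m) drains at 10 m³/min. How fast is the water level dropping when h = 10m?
289/(1000π) ≈ 0.09199 m/min

r/h = 10/17, so r = (10/17)h
V = (1/3)πr²h = (1/3)π((10/17)h)²h = (100/867)πh³
dV/dh = (100/289)πh²
dh/dt = (dV/dt)/(dV/dh) = -10/((100/289)π·10²) = -289/(1000π) m/min
The level is dropping at 289/(1000π) ≈ 0.09199 m/min.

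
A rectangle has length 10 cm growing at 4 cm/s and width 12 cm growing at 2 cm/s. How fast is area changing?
68 cm²/s

A = lw
dA/dt = w·dl/dt + l·dw/dt = 12·4 + 10·2 = 68 cm²/s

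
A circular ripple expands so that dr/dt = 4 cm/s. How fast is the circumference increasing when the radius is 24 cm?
8π cm/s

C = 2πr
dC/dt = 2π · dr/dt = 2π · 4 = 8π cm/s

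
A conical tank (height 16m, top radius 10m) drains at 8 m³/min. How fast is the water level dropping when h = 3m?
512/(225π) ≈ 0.7243 m/min

r/h = 10/16, so r = (5/8)h
V = (1/3)πr²h = (1/3)π((5/8)h)²h = (25/192)πh³
dV/dh = (25/64)πh²
dh/dt = (dV/dt)/(dV/dh) = -8/((25/64)π·3²) = -512/(225π) m/min
The level is dropping at 512/(225π) ≈ 0.7243 m/min.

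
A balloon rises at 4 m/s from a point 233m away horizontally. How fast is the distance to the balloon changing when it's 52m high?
208√56993/56993 ≈ 0.8713 m/s

z² = 233² + y²
z = √(233² + 52²) = √56993
dz/dt = y/z · dy/dt = 52/√56993 · 4 = 208√56993/56993 ≈ 0.8713 m/s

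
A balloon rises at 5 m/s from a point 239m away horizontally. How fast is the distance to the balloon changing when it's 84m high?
420√64177/64177 ≈ 1.658 m/s

z² = 239² + y²
z = √(239² + 84²) = √64177
dz/dt = y/z · dy/dt = 84/√64177 · 5 = 420√64177/64177 ≈ 1.658 m/s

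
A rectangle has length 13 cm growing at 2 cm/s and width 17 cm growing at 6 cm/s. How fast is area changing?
112 cm²/s

A = lw
dA/dt = w·dl/dt + l·dw/dt = 17·2 + 13·6 = 112 cm²/s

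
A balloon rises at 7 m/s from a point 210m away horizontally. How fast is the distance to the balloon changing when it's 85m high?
119√2053/2053 ≈ 2.626 m/s

z² = 210² + y²
z = √(210² + 85²) = 5√2053
dz/dt = y/z · dy/dt = 85/(5√2053) · 7 = 119√2053/2053 ≈ 2.626 m/s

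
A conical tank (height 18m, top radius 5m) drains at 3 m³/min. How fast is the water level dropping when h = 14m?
243/(1225π) ≈ 0.06314 m/min

r/h = 5/18, so r = (5/18)h
V = (1/3)πr²h = (1/3)π((5/18)h)²h = (25/972)πh³
dV/dh = (25/324)πh²
dh/dt = (dV/dt)/(dV/dh) = -3/((25/324)π·14²) = -243/(1225π) m/min
The level is dropping at 243/(1225π) ≈ 0.06314 m/min.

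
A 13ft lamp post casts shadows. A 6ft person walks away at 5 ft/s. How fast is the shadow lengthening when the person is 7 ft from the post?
30/7 ft/s

By similar triangles: 13/(x+s) = 6/s
Solving: s = 6x/7
ds/dt = 6/7 · dx/dt = 6/7 · 5 = 30/7 ft/s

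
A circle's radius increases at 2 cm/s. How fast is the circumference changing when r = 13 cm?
4π cm/s

C = 2πr
dC/dt = 2π · dr/dt = 2π · 2 = 4π cm/s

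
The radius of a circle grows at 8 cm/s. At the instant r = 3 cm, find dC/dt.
16π cm/s

C = 2πr
dC/dt = 2π · dr/dt = 2π · 8 = 16π cm/s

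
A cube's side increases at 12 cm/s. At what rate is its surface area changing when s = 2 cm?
288 cm²/s

A = 6s²
dA/dt = 12s · ds/dt = 12·2·12 = 288 cm²/s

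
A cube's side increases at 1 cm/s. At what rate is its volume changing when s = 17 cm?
867 cm³/s

V = s³
dV/dt = 3s² · ds/dt = 3·17²·1 = 867 cm³/s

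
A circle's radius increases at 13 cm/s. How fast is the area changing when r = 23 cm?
598π cm²/s

A = πr²
dA/dt = 2πr · dr/dt = 2π(23)(13) = 598π cm²/s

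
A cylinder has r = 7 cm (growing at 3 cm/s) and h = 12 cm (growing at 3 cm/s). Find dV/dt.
651π cm³/s

V = πr²h
dV/dt = 2πrh·dr/dt + πr²·dh/dt
= 2π(7)(12)(3) + π(7)²(3)
= 651π cm³/s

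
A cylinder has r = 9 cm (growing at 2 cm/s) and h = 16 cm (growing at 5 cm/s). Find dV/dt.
981π cm³/s

V = πr²h
dV/dt = 2πrh·dr/dt + πr²·dh/dt
= 2π(9)(16)(2) + π(9)²(5)
= 981π cm³/s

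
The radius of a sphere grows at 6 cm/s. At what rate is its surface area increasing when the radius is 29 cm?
1392π cm²/s

S = 4πr²
dS/dt = dS/dr · dr/dt = 8πr · 6
At r = 29: dS/dt = 1392π cm²/s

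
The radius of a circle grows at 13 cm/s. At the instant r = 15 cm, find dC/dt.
26π cm/s

C = 2πr
dC/dt = 2π · dr/dt = 2π · 13 = 26π cm/s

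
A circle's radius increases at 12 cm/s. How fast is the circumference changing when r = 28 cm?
24π cm/s

C = 2πr
dC/dt = 2π · dr/dt = 2π · 12 = 24π cm/s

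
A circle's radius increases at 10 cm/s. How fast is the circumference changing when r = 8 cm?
20π cm/s

C = 2πr
dC/dt = 2π · dr/dt = 2π · 10 = 20π cm/s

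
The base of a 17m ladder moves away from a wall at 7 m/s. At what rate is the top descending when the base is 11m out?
11√42/12 ≈ 5.941 m/s

x² + y² = 17²
2x·dx/dt + 2y·dy/dt = 0
dy/dt = -x/y · dx/dt = -11/(2√42) · 7 = -11√42/12 m/s
The top is descending at 11√42/12 ≈ 5.941 m/s.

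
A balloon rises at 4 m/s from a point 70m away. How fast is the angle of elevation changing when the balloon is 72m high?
0.027767 rad/s

tan(θ) = y/70
sec²(θ) · dθ/dt = (1/70) · dy/dt
dθ/dt = cos²(θ)/70 · 4 = 70/(70² + 72²) · 4
dθ/dt = 0.027767 rad/s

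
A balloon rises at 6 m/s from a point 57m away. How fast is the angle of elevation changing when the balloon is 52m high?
0.05745 rad/s

tan(θ) = y/57
sec²(θ) · dθ/dt = (1/57) · dy/dt
dθ/dt = cos²(θ)/57 · 6 = 57/(57² + 52²) · 6
dθ/dt = 0.05745 rad/s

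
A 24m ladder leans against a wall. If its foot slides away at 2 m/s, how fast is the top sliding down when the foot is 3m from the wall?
2√7/21 ≈ 0.252 m/s

x² + y² = 24²
2x·dx/dt + 2y·dy/dt = 0
dy/dt = -x/y · dx/dt = -3/(9√7) · 2 = -2√7/21 m/s
The top is descending at 2√7/21 ≈ 0.252 m/s.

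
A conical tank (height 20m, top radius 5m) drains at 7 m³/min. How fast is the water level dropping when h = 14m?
4/(7π) ≈ 0.1819 m/min

r/h = 5/20, so r = (1/4)h
V = (1/3)πr²h = (1/3)π((1/4)h)²h = (1/48)πh³
dV/dh = (1/16)πh²
dh/dt = (dV/dt)/(dV/dh) = -7/((1/16)π·14²) = -4/(7π) m/min
The level is dropping at 4/(7π) ≈ 0.1819 m/min.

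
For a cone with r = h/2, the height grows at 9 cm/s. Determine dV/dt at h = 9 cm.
729π/4 cm³/s

V = (1/3)π(h/2)²h = πh³/12
dV/dt = πh²/4 · 9
At h = 9: dV/dt = 729π/4 cm³/s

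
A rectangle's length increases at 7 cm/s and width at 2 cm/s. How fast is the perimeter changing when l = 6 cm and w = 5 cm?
18 cm/s

P = 2(l + w)
dP/dt = 2(dl/dt + dw/dt) = 2(7 + 2) = 18 cm/s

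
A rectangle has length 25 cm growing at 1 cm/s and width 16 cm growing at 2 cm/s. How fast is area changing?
66 cm²/s

A = lw
dA/dt = w·dl/dt + l·dw/dt = 16·1 + 25·2 = 66 cm²/s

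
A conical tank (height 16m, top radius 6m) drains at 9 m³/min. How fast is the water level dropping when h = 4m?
4/π ≈ 1.273 m/min

r/h = 6/16, so r = (3/8)h
V = (1/3)πr²h = (1/3)π((3/8)h)²h = (3/64)πh³
dV/dh = (9/64)πh²
dh/dt = (dV/dt)/(dV/dh) = -9/((9/64)π·4²) = -4/π m/min
The level is dropping at 4/π ≈ 1.273 m/min.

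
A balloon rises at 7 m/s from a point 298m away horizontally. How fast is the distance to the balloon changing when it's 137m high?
959√107573/107573 ≈ 2.924 m/s

z² = 298² + y²
z = √(298² + 137²) = √107573
dz/dt = y/z · dy/dt = 137/√107573 · 7 = 959√107573/107573 ≈ 2.924 m/s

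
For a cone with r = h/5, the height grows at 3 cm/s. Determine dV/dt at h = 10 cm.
12π cm³/s

V = (1/3)π(h/5)²h = πh³/75
dV/dt = πh²/25 · 3
At h = 10: dV/dt = 12π cm³/s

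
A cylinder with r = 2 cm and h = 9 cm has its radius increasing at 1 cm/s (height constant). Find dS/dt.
26π cm²/s

S = 2πrh + 2πr² (lateral + bases)
dS/dt = (2πh + 4πr)·dr/dt = (2π·9 + 4π·2)·1
= 26π cm²/s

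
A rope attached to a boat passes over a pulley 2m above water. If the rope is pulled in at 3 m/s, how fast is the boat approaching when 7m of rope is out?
7√5/5 ≈ 3.13 m/s

rope² = x² + 2²
x = √(7² - 2²) = 3√5
dx/dt = (rope/x) · d(rope)/dt = (7/(3√5)) · (-3) = -7√5/5 m/s
The boat approaches at 7√5/5 ≈ 3.13 m/s.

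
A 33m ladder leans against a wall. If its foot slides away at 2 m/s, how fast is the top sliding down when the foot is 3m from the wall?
√30/30 ≈ 0.1826 m/s

x² + y² = 33²
2x·dx/dt + 2y·dy/dt = 0
dy/dt = -x/y · dx/dt = -3/(6√30) · 2 = -√30/30 m/s
The top is descending at √30/30 ≈ 0.1826 m/s.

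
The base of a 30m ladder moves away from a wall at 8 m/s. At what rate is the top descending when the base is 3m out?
8√11/33 ≈ 0.804 m/s

x² + y² = 30²
2x·dx/dt + 2y·dy/dt = 0
dy/dt = -x/y · dx/dt = -3/(9√11) · 8 = -8√11/33 m/s
The top is descending at 8√11/33 ≈ 0.804 m/s.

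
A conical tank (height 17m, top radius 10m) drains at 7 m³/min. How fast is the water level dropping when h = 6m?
2023/(3600π) ≈ 0.1789 m/min

r/h = 10/17, so r = (10/17)h
V = (1/3)πr²h = (1/3)π((10/17)h)²h = (100/867)πh³
dV/dh = (100/289)πh²
dh/dt = (dV/dt)/(dV/dh) = -7/((100/289)π·6²) = -2023/(3600π) m/min
The level is dropping at 2023/(3600π) ≈ 0.1789 m/min.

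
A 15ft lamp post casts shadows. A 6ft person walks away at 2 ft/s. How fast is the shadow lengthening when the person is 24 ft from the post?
4/3 ft/s

By similar triangles: 15/(x+s) = 6/s
Solving: s = 6x/9
ds/dt = 6/9 · dx/dt = 2/3 · 2 = 4/3 ft/s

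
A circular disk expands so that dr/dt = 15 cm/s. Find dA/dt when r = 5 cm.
150π cm²/s

A = πr²
dA/dt = 2πr · dr/dt = 2π(5)(15) = 150π cm²/s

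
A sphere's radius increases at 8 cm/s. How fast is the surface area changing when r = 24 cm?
1536π cm²/s

S = 4πr²
dS/dt = dS/dr · dr/dt = 8πr · 8
At r = 24: dS/dt = 1536π cm²/s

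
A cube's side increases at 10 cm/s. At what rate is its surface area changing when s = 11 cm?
1320 cm²/s

A = 6s²
dA/dt = 12s · ds/dt = 12·11·10 = 1320 cm²/s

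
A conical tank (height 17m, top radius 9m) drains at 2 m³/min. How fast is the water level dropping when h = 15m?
578/(18225π) ≈ 0.0101 m/min

r/h = 9/17, so r = (9/17)h
V = (1/3)πr²h = (1/3)π((9/17)h)²h = (27/289)πh³
dV/dh = (81/289)πh²
dh/dt = (dV/dt)/(dV/dh) = -2/((81/289)π·15²) = -578/(18225π) m/min
The level is dropping at 578/(18225π) ≈ 0.0101 m/min.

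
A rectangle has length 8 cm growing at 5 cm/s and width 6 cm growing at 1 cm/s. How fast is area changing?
38 cm²/s

A = lw
dA/dt = w·dl/dt + l·dw/dt = 6·5 + 8·1 = 38 cm²/s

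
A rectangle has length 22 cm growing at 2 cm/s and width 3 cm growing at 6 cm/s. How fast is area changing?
138 cm²/s

A = lw
dA/dt = w·dl/dt + l·dw/dt = 3·2 + 22·6 = 138 cm²/s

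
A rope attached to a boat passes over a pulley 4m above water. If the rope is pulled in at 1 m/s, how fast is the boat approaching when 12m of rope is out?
3√2/4 ≈ 1.061 m/s

rope² = x² + 4²
x = √(12² - 4²) = 8√2
dx/dt = (rope/x) · d(rope)/dt = (12/(8√2)) · (-1) = -3√2/4 m/s
The boat approaches at 3√2/4 ≈ 1.061 m/s.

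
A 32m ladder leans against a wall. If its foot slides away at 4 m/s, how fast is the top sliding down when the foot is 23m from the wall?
92√55/165 ≈ 4.135 m/s

x² + y² = 32²
2x·dx/dt + 2y·dy/dt = 0
dy/dt = -x/y · dx/dt = -23/(3√55) · 4 = -92√55/165 m/s
The top is descending at 92√55/165 ≈ 4.135 m/s.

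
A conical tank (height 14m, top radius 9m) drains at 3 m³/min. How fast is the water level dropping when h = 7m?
4/(27π) ≈ 0.04716 m/min

r/h = 9/14, so r = (9/14)h
V = (1/3)πr²h = (1/3)π((9/14)h)²h = (27/196)πh³
dV/dh = (81/196)πh²
dh/dt = (dV/dt)/(dV/dh) = -3/((81/196)π·7²) = -4/(27π) m/min
The level is dropping at 4/(27π) ≈ 0.04716 m/min.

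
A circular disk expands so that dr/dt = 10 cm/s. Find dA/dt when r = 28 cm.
560π cm²/s

A = πr²
dA/dt = 2πr · dr/dt = 2π(28)(10) = 560π cm²/s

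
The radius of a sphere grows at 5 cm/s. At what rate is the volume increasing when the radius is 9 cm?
1620π cm³/s

V = (4/3)πr³
dV/dt = dV/dr · dr/dt = 4πr² · 5
At r = 9: dV/dt = 1620π cm³/s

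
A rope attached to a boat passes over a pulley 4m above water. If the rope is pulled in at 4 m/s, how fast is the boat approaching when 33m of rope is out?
132√1073/1073 ≈ 4.03 m/s

rope² = x² + 4²
x = √(33² - 4²) = √1073
dx/dt = (rope/x) · d(rope)/dt = (33/√1073) · (-4) = -132√1073/1073 m/s
The boat approaches at 132√1073/1073 ≈ 4.03 m/s.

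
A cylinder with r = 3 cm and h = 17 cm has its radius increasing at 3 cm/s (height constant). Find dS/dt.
138π cm²/s

S = 2πrh + 2πr² (lateral + bases)
dS/dt = (2πh + 4πr)·dr/dt = (2π·17 + 4π·3)·3
= 138π cm²/s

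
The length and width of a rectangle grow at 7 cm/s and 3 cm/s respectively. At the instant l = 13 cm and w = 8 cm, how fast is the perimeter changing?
20 cm/s

P = 2(l + w)
dP/dt = 2(dl/dt + dw/dt) = 2(7 + 3) = 20 cm/s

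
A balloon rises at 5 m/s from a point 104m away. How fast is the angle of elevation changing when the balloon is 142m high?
0.016785 rad/s

tan(θ) = y/104
sec²(θ) · dθ/dt = (1/104) · dy/dt
dθ/dt = cos²(θ)/104 · 5 = 104/(104² + 142²) · 5
dθ/dt = 0.016785 rad/s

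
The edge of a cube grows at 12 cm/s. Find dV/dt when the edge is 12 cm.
5184 cm³/s

V = s³
dV/dt = 3s² · ds/dt = 3·12²·12 = 5184 cm³/s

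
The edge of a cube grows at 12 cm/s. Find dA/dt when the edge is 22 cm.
3168 cm²/s

A = 6s²
dA/dt = 12s · ds/dt = 12·22·12 = 3168 cm²/s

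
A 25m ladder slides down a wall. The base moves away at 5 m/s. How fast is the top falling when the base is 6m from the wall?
30√589/589 ≈ 1.236 m/s

x² + y² = 25²
2x·dx/dt + 2y·dy/dt = 0
dy/dt = -x/y · dx/dt = -6/√589 · 5 = -30√589/589 m/s
The top is descending at 30√589/589 ≈ 1.236 m/s.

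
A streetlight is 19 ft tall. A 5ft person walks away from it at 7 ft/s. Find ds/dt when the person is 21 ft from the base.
5/2 ft/s

By similar triangles: 19/(x+s) = 5/s
Solving: s = 5x/14
ds/dt = 5/14 · dx/dt = 5/14 · 7 = 5/2 ft/s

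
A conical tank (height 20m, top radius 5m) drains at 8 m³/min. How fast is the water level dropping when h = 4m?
8/π ≈ 2.546 m/min

r/h = 5/20, so r = (1/4)h
V = (1/3)πr²h = (1/3)π((1/4)h)²h = (1/48)πh³
dV/dh = (1/16)πh²
dh/dt = (dV/dt)/(dV/dh) = -8/((1/16)π·4²) = -8/π m/min
The level is dropping at 8/π ≈ 2.546 m/min.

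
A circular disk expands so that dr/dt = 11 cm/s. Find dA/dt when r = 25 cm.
550π cm²/s

A = πr²
dA/dt = 2πr · dr/dt = 2π(25)(11) = 550π cm²/s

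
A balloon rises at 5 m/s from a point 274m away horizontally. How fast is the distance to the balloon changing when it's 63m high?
63√79045/15809 ≈ 1.12 m/s

z² = 274² + y²
z = √(274² + 63²) = √79045
dz/dt = y/z · dy/dt = 63/√79045 · 5 = 63√79045/15809 ≈ 1.12 m/s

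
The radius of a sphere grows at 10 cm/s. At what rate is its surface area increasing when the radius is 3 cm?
240π cm²/s

S = 4πr²
dS/dt = dS/dr · dr/dt = 8πr · 10
At r = 3: dS/dt = 240π cm²/s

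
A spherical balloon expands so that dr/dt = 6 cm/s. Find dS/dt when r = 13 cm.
624π cm²/s

S = 4πr²
dS/dt = dS/dr · dr/dt = 8πr · 6
At r = 13: dS/dt = 624π cm²/s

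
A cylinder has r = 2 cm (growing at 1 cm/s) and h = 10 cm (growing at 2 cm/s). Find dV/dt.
48π cm³/s

V = πr²h
dV/dt = 2πrh·dr/dt + πr²·dh/dt
= 2π(2)(10)(1) + π(2)²(2)
= 48π cm³/s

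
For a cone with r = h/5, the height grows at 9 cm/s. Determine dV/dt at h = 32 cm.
9216π/25 cm³/s

V = (1/3)π(h/5)²h = πh³/75
dV/dt = πh²/25 · 9
At h = 32: dV/dt = 9216π/25 cm³/s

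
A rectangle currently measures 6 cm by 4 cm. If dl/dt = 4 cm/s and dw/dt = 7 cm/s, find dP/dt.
22 cm/s

P = 2(l + w)
dP/dt = 2(dl/dt + dw/dt) = 2(4 + 7) = 22 cm/s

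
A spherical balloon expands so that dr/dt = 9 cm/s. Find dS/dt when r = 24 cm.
1728π cm²/s

S = 4πr²
dS/dt = dS/dr · dr/dt = 8πr · 9
At r = 24: dS/dt = 1728π cm²/s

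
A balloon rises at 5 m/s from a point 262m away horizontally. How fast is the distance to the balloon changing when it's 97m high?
485√78053/78053 ≈ 1.736 m/s

z² = 262² + y²
z = √(262² + 97²) = √78053
dz/dt = y/z · dy/dt = 97/√78053 · 5 = 485√78053/78053 ≈ 1.736 m/s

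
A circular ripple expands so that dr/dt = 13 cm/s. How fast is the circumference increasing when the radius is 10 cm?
26π cm/s

C = 2πr
dC/dt = 2π · dr/dt = 2π · 13 = 26π cm/s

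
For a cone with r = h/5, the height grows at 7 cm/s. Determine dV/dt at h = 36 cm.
9072π/25 cm³/s

V = (1/3)π(h/5)²h = πh³/75
dV/dt = πh²/25 · 7
At h = 36: dV/dt = 9072π/25 cm³/s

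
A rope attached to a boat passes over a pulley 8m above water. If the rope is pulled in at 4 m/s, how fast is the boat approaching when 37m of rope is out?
148√145/435 ≈ 4.097 m/s

rope² = x² + 8²
x = √(37² - 8²) = 3√145
dx/dt = (rope/x) · d(rope)/dt = (37/(3√145)) · (-4) = -148√145/435 m/s
The boat approaches at 148√145/435 ≈ 4.097 m/s.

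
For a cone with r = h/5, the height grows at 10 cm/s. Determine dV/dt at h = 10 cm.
40π cm³/s

V = (1/3)π(h/5)²h = πh³/75
dV/dt = πh²/25 · 10
At h = 10: dV/dt = 40π cm³/s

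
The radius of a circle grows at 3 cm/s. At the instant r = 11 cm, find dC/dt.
6π cm/s

C = 2πr
dC/dt = 2π · dr/dt = 2π · 3 = 6π cm/s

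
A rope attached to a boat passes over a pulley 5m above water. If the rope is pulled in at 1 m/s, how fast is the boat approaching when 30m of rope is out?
6√35/35 ≈ 1.014 m/s

rope² = x² + 5²
x = √(30² - 5²) = 5√35
dx/dt = (rope/x) · d(rope)/dt = (30/(5√35)) · (-1) = -6√35/35 m/s
The boat approaches at 6√35/35 ≈ 1.014 m/s.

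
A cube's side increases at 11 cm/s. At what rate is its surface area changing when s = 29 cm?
3828 cm²/s

A = 6s²
dA/dt = 12s · ds/dt = 12·29·11 = 3828 cm²/s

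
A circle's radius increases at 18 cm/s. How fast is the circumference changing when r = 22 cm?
36π cm/s

C = 2πr
dC/dt = 2π · dr/dt = 2π · 18 = 36π cm/s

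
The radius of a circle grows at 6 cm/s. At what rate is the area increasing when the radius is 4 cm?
48π cm²/s

A = πr²
dA/dt = 2πr · dr/dt = 2π(4)(6) = 48π cm²/s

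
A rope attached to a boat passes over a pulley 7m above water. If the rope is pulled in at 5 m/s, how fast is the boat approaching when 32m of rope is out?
32√39/39 ≈ 5.124 m/s

rope² = x² + 7²
x = √(32² - 7²) = 5√39
dx/dt = (rope/x) · d(rope)/dt = (32/(5√39)) · (-5) = -32√39/39 m/s
The boat approaches at 32√39/39 ≈ 5.124 m/s.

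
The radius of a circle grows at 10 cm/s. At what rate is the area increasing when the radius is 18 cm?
360π cm²/s

A = πr²
dA/dt = 2πr · dr/dt = 2π(18)(10) = 360π cm²/s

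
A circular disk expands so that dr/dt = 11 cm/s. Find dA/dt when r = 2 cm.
44π cm²/s

A = πr²
dA/dt = 2πr · dr/dt = 2π(2)(11) = 44π cm²/s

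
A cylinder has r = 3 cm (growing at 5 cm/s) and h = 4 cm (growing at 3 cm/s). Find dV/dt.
147π cm³/s

V = πr²h
dV/dt = 2πrh·dr/dt + πr²·dh/dt
= 2π(3)(4)(5) + π(3)²(3)
= 147π cm³/s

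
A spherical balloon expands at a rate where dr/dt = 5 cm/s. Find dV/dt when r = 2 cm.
80π cm³/s

V = (4/3)πr³
dV/dt = dV/dr · dr/dt = 4πr² · 5
At r = 2: dV/dt = 80π cm³/s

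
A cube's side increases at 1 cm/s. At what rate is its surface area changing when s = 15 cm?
180 cm²/s

A = 6s²
dA/dt = 12s · ds/dt = 12·15·1 = 180 cm²/s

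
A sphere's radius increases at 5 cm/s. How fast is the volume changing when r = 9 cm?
1620π cm³/s

V = (4/3)πr³
dV/dt = dV/dr · dr/dt = 4πr² · 5
At r = 9: dV/dt = 1620π cm³/s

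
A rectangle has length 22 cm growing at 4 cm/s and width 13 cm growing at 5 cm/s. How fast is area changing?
162 cm²/s

A = lw
dA/dt = w·dl/dt + l·dw/dt = 13·4 + 22·5 = 162 cm²/s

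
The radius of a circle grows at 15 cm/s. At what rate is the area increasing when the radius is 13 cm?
390π cm²/s

A = πr²
dA/dt = 2πr · dr/dt = 2π(13)(15) = 390π cm²/s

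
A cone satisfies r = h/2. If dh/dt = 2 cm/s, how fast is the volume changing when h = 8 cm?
32π cm³/s

V = (1/3)π(h/2)²h = πh³/12
dV/dt = πh²/4 · 2
At h = 8: dV/dt = 32π cm³/s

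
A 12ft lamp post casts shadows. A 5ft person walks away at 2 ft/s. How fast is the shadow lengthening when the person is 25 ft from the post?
10/7 ft/s

By similar triangles: 12/(x+s) = 5/s
Solving: s = 5x/7
ds/dt = 5/7 · dx/dt = 5/7 · 2 = 10/7 ft/s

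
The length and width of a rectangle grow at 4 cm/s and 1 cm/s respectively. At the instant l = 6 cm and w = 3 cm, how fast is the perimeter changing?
10 cm/s

P = 2(l + w)
dP/dt = 2(dl/dt + dw/dt) = 2(4 + 1) = 10 cm/s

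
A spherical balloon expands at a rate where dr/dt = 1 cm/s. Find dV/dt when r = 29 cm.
3364π cm³/s

V = (4/3)πr³
dV/dt = dV/dr · dr/dt = 4πr² · 1
At r = 29: dV/dt = 3364π cm³/s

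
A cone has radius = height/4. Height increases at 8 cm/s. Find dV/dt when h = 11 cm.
121π/2 cm³/s

V = (1/3)π(h/4)²h = πh³/48
dV/dt = πh²/16 · 8
At h = 11: dV/dt = 121π/2 cm³/s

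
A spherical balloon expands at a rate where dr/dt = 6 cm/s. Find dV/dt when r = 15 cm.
5400π cm³/s

V = (4/3)πr³
dV/dt = dV/dr · dr/dt = 4πr² · 6
At r = 15: dV/dt = 5400π cm³/s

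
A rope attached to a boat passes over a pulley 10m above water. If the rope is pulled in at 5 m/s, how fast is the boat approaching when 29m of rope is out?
145√741/741 ≈ 5.327 m/s

rope² = x² + 10²
x = √(29² - 10²) = √741
dx/dt = (rope/x) · d(rope)/dt = (29/√741) · (-5) = -145√741/741 m/s
The boat approaches at 145√741/741 ≈ 5.327 m/s.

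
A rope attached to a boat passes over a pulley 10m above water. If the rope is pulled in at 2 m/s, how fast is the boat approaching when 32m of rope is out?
32√231/231 ≈ 2.105 m/s

rope² = x² + 10²
x = √(32² - 10²) = 2√231
dx/dt = (rope/x) · d(rope)/dt = (32/(2√231)) · (-2) = -32√231/231 m/s
The boat approaches at 32√231/231 ≈ 2.105 m/s.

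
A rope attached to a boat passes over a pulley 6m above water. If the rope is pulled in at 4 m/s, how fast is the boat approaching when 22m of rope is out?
11√7/7 ≈ 4.158 m/s

rope² = x² + 6²
x = √(22² - 6²) = 8√7
dx/dt = (rope/x) · d(rope)/dt = (22/(8√7)) · (-4) = -11√7/7 m/s
The boat approaches at 11√7/7 ≈ 4.158 m/s.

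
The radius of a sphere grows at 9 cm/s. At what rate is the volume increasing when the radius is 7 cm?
1764π cm³/s

V = (4/3)πr³
dV/dt = dV/dr · dr/dt = 4πr² · 9
At r = 7: dV/dt = 1764π cm³/s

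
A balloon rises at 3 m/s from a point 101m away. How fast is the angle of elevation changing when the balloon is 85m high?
0.017388 rad/s

tan(θ) = y/101
sec²(θ) · dθ/dt = (1/101) · dy/dt
dθ/dt = cos²(θ)/101 · 3 = 101/(101² + 85²) · 3
dθ/dt = 0.017388 rad/s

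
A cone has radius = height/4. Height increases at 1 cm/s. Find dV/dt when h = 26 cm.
169π/4 cm³/s

V = (1/3)π(h/4)²h = πh³/48
dV/dt = πh²/16 · 1
At h = 26: dV/dt = 169π/4 cm³/s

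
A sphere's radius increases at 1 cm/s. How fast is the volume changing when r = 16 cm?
1024π cm³/s

V = (4/3)πr³
dV/dt = dV/dr · dr/dt = 4πr² · 1
At r = 16: dV/dt = 1024π cm³/s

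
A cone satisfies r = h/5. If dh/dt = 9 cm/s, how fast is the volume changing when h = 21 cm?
3969π/25 cm³/s

V = (1/3)π(h/5)²h = πh³/75
dV/dt = πh²/25 · 9
At h = 21: dV/dt = 3969π/25 cm³/s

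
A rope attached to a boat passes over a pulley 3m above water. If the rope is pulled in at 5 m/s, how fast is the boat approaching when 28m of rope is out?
28√31/31 ≈ 5.029 m/s

rope² = x² + 3²
x = √(28² - 3²) = 5√31
dx/dt = (rope/x) · d(rope)/dt = (28/(5√31)) · (-5) = -28√31/31 m/s
The boat approaches at 28√31/31 ≈ 5.029 m/s.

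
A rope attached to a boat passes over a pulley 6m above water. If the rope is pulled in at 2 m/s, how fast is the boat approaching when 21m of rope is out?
14√5/15 ≈ 2.087 m/s

rope² = x² + 6²
x = √(21² - 6²) = 9√5
dx/dt = (rope/x) · d(rope)/dt = (21/(9√5)) · (-2) = -14√5/15 m/s
The boat approaches at 14√5/15 ≈ 2.087 m/s.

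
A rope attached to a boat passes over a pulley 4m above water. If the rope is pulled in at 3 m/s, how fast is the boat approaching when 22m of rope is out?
11√13/13 ≈ 3.051 m/s

rope² = x² + 4²
x = √(22² - 4²) = 6√13
dx/dt = (rope/x) · d(rope)/dt = (22/(6√13)) · (-3) = -11√13/13 m/s
The boat approaches at 11√13/13 ≈ 3.051 m/s.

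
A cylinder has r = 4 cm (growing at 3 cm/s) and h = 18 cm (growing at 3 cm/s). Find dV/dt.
480π cm³/s

V = πr²h
dV/dt = 2πrh·dr/dt + πr²·dh/dt
= 2π(4)(18)(3) + π(4)²(3)
= 480π cm³/s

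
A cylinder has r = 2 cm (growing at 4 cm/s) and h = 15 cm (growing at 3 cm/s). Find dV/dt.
252π cm³/s

V = πr²h
dV/dt = 2πrh·dr/dt + πr²·dh/dt
= 2π(2)(15)(4) + π(2)²(3)
= 252π cm³/s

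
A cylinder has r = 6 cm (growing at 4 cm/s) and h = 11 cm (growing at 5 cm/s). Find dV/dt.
708π cm³/s

V = πr²h
dV/dt = 2πrh·dr/dt + πr²·dh/dt
= 2π(6)(11)(4) + π(6)²(5)
= 708π cm³/s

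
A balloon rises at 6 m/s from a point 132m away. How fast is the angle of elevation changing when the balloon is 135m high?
0.022217 rad/s

tan(θ) = y/132
sec²(θ) · dθ/dt = (1/132) · dy/dt
dθ/dt = cos²(θ)/132 · 6 = 132/(132² + 135²) · 6
dθ/dt = 0.022217 rad/s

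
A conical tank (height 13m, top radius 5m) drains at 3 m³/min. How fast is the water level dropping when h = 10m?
507/(2500π) ≈ 0.06455 m/min

r/h = 5/13, so r = (5/13)h
V = (1/3)πr²h = (1/3)π((5/13)h)²h = (25/507)πh³
dV/dh = (25/169)πh²
dh/dt = (dV/dt)/(dV/dh) = -3/((25/169)π·10²) = -507/(2500π) m/min
The level is dropping at 507/(2500π) ≈ 0.06455 m/min.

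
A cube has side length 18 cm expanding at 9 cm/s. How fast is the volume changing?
8748 cm³/s

V = s³
dV/dt = 3s² · ds/dt = 3·18²·9 = 8748 cm³/s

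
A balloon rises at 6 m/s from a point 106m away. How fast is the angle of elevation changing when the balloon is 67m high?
0.040445 rad/s

tan(θ) = y/106
sec²(θ) · dθ/dt = (1/106) · dy/dt
dθ/dt = cos²(θ)/106 · 6 = 106/(106² + 67²) · 6
dθ/dt = 0.040445 rad/s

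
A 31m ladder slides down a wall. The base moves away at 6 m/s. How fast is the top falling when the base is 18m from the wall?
108√13/91 ≈ 4.279 m/s

x² + y² = 31²
2x·dx/dt + 2y·dy/dt = 0
dy/dt = -x/y · dx/dt = -18/(7√13) · 6 = -108√13/91 m/s
The top is descending at 108√13/91 ≈ 4.279 m/s.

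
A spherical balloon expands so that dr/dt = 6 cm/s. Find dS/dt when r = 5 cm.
240π cm²/s

S = 4πr²
dS/dt = dS/dr · dr/dt = 8πr · 6
At r = 5: dS/dt = 240π cm²/s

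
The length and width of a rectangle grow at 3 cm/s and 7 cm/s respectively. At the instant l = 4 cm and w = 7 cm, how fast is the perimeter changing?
20 cm/s

P = 2(l + w)
dP/dt = 2(dl/dt + dw/dt) = 2(3 + 7) = 20 cm/s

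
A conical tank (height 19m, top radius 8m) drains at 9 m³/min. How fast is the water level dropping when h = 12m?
361/(1024π) ≈ 0.1122 m/min

r/h = 8/19, so r = (8/19)h
V = (1/3)πr²h = (1/3)π((8/19)h)²h = (64/1083)πh³
dV/dh = (64/361)πh²
dh/dt = (dV/dt)/(dV/dh) = -9/((64/361)π·12²) = -361/(1024π) m/min
The level is dropping at 361/(1024π) ≈ 0.1122 m/min.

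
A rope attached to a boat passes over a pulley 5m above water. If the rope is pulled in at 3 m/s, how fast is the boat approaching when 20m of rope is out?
4√15/5 ≈ 3.098 m/s

rope² = x² + 5²
x = √(20² - 5²) = 5√15
dx/dt = (rope/x) · d(rope)/dt = (20/(5√15)) · (-3) = -4√15/5 m/s
The boat approaches at 4√15/5 ≈ 3.098 m/s.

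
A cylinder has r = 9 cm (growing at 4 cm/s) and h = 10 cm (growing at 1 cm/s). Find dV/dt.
801π cm³/s

V = πr²h
dV/dt = 2πrh·dr/dt + πr²·dh/dt
= 2π(9)(10)(4) + π(9)²(1)
= 801π cm³/s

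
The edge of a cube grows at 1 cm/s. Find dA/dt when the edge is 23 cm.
276 cm²/s

A = 6s²
dA/dt = 12s · ds/dt = 12·23·1 = 276 cm²/s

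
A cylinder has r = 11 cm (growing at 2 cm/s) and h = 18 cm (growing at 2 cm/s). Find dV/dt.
1034π cm³/s

V = πr²h
dV/dt = 2πrh·dr/dt + πr²·dh/dt
= 2π(11)(18)(2) + π(11)²(2)
= 1034π cm³/s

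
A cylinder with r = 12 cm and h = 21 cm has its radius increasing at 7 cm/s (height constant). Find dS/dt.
630π cm²/s

S = 2πrh + 2πr² (lateral + bases)
dS/dt = (2πh + 4πr)·dr/dt = (2π·21 + 4π·12)·7
= 630π cm²/s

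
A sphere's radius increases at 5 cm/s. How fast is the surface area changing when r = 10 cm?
400π cm²/s

S = 4πr²
dS/dt = dS/dr · dr/dt = 8πr · 5
At r = 10: dS/dt = 400π cm²/s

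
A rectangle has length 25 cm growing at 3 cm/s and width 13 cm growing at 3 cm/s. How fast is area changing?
114 cm²/s

A = lw
dA/dt = w·dl/dt + l·dw/dt = 13·3 + 25·3 = 114 cm²/s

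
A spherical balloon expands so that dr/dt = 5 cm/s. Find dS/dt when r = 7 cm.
280π cm²/s

S = 4πr²
dS/dt = dS/dr · dr/dt = 8πr · 5
At r = 7: dS/dt = 280π cm²/s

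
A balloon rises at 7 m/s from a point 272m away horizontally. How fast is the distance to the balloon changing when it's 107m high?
749√85433/85433 ≈ 2.563 m/s

z² = 272² + y²
z = √(272² + 107²) = √85433
dz/dt = y/z · dy/dt = 107/√85433 · 7 = 749√85433/85433 ≈ 2.563 m/s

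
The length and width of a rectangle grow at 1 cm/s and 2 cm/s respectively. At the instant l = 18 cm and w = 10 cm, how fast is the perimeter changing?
6 cm/s

P = 2(l + w)
dP/dt = 2(dl/dt + dw/dt) = 2(1 + 2) = 6 cm/s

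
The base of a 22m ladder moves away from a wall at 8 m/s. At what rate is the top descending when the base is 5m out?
40√51/153 ≈ 1.867 m/s

x² + y² = 22²
2x·dx/dt + 2y·dy/dt = 0
dy/dt = -x/y · dx/dt = -5/(3√51) · 8 = -40√51/153 m/s
The top is descending at 40√51/153 ≈ 1.867 m/s.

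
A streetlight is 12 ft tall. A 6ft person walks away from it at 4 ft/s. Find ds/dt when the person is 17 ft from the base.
4 ft/s

By similar triangles: 12/(x+s) = 6/s
Solving: s = 6x/6
ds/dt = 6/6 · dx/dt = 1 · 4 = 4 ft/s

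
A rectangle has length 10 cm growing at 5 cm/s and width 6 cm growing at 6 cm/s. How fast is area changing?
90 cm²/s

A = lw
dA/dt = w·dl/dt + l·dw/dt = 6·5 + 10·6 = 90 cm²/s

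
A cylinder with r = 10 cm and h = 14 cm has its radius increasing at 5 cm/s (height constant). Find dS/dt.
340π cm²/s

S = 2πrh + 2πr² (lateral + bases)
dS/dt = (2πh + 4πr)·dr/dt = (2π·14 + 4π·10)·5
= 340π cm²/s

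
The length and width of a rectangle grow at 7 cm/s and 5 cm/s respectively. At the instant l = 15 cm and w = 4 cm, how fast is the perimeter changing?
24 cm/s

P = 2(l + w)
dP/dt = 2(dl/dt + dw/dt) = 2(7 + 5) = 24 cm/s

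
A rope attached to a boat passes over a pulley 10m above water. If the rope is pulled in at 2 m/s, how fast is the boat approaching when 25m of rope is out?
10√21/21 ≈ 2.182 m/s

rope² = x² + 10²
x = √(25² - 10²) = 5√21
dx/dt = (rope/x) · d(rope)/dt = (25/(5√21)) · (-2) = -10√21/21 m/s
The boat approaches at 10√21/21 ≈ 2.182 m/s.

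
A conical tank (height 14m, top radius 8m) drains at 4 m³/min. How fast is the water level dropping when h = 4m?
49/(64π) ≈ 0.2437 m/min

r/h = 8/14, so r = (4/7)h
V = (1/3)πr²h = (1/3)π((4/7)h)²h = (16/147)πh³
dV/dh = (16/49)πh²
dh/dt = (dV/dt)/(dV/dh) = -4/((16/49)π·4²) = -49/(64π) m/min
The level is dropping at 49/(64π) ≈ 0.2437 m/min.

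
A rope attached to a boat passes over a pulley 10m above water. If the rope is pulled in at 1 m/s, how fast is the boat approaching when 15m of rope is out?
3√5/5 ≈ 1.342 m/s

rope² = x² + 10²
x = √(15² - 10²) = 5√5
dx/dt = (rope/x) · d(rope)/dt = (15/(5√5)) · (-1) = -3√5/5 m/s
The boat approaches at 3√5/5 ≈ 1.342 m/s.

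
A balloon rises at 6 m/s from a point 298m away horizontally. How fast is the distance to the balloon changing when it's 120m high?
360√25801/25801 ≈ 2.241 m/s

z² = 298² + y²
z = √(298² + 120²) = 2√25801
dz/dt = y/z · dy/dt = 120/(2√25801) · 6 = 360√25801/25801 ≈ 2.241 m/s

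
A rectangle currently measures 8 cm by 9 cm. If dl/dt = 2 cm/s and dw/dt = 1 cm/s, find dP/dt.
6 cm/s

P = 2(l + w)
dP/dt = 2(dl/dt + dw/dt) = 2(2 + 1) = 6 cm/s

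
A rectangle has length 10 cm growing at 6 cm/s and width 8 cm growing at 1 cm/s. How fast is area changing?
58 cm²/s

A = lw
dA/dt = w·dl/dt + l·dw/dt = 8·6 + 10·1 = 58 cm²/s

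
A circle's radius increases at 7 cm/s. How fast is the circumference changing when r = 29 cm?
14π cm/s

C = 2πr
dC/dt = 2π · dr/dt = 2π · 7 = 14π cm/s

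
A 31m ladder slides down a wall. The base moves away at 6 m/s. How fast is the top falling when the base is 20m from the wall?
40√561/187 ≈ 5.066 m/s

x² + y² = 31²
2x·dx/dt + 2y·dy/dt = 0
dy/dt = -x/y · dx/dt = -20/√561 · 6 = -40√561/187 m/s
The top is descending at 40√561/187 ≈ 5.066 m/s.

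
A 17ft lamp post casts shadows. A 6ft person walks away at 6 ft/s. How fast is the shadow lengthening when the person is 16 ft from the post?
36/11 ft/s

By similar triangles: 17/(x+s) = 6/s
Solving: s = 6x/11
ds/dt = 6/11 · dx/dt = 6/11 · 6 = 36/11 ft/s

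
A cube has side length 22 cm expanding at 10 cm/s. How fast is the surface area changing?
2640 cm²/s

A = 6s²
dA/dt = 12s · ds/dt = 12·22·10 = 2640 cm²/s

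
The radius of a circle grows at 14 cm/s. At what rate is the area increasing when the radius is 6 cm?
168π cm²/s

A = πr²
dA/dt = 2πr · dr/dt = 2π(6)(14) = 168π cm²/s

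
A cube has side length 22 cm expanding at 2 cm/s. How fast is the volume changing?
2904 cm³/s

V = s³
dV/dt = 3s² · ds/dt = 3·22²·2 = 2904 cm³/s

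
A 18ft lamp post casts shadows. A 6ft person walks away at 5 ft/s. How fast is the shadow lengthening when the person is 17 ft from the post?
5/2 ft/s

By similar triangles: 18/(x+s) = 6/s
Solving: s = 6x/12
ds/dt = 6/12 · dx/dt = 1/2 · 5 = 5/2 ft/s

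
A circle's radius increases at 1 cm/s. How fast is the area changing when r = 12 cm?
24π cm²/s

A = πr²
dA/dt = 2πr · dr/dt = 2π(12)(1) = 24π cm²/s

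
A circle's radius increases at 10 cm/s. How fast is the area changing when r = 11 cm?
220π cm²/s

A = πr²
dA/dt = 2πr · dr/dt = 2π(11)(10) = 220π cm²/s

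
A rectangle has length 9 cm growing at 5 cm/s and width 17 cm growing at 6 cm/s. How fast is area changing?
139 cm²/s

A = lw
dA/dt = w·dl/dt + l·dw/dt = 17·5 + 9·6 = 139 cm²/s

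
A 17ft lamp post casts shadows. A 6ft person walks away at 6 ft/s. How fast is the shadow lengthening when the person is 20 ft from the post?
36/11 ft/s

By similar triangles: 17/(x+s) = 6/s
Solving: s = 6x/11
ds/dt = 6/11 · dx/dt = 6/11 · 6 = 36/11 ft/s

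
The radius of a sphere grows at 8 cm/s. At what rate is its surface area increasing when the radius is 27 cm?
1728π cm²/s

S = 4πr²
dS/dt = dS/dr · dr/dt = 8πr · 8
At r = 27: dS/dt = 1728π cm²/s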